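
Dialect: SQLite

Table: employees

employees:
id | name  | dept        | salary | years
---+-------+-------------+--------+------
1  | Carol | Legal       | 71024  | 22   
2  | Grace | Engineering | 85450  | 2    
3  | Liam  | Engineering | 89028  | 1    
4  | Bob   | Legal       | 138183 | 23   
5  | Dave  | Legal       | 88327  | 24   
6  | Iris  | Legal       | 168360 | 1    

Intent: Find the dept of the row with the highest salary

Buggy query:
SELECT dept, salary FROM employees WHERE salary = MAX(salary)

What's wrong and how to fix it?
Bug: MAX(salary) is an aggregate and cannot be used directly in WHERE

Fix: Use a subquery: WHERE salary = (SELECT MAX(salary) FROM employees)

Corrected query:
SELECT dept, salary FROM employees WHERE salary = (SELECT MAX(salary) FROM employees)

Result:
dept  | salary
------+-------
Legal | 168360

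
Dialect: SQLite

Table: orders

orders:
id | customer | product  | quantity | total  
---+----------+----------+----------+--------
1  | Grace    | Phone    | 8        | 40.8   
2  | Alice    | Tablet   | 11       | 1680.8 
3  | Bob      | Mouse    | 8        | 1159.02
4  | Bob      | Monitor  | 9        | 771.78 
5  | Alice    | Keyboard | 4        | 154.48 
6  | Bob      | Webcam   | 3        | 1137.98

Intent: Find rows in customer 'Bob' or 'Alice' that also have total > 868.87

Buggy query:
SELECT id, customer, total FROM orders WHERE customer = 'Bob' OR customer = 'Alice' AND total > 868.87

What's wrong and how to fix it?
Bug: Without parentheses, AND is evaluated before OR, so the total filter only applies to the 'Alice' branch

Fix: Add parentheses around the OR so the AND applies to both alternatives

Corrected query:
SELECT id, customer, total FROM orders WHERE (customer = 'Bob' OR customer = 'Alice') AND total > 868.87

Result:
id | customer | total  
---+----------+--------
2  | Alice    | 1680.8 
3  | Bob      | 1159.02
6  | Bob      | 1137.98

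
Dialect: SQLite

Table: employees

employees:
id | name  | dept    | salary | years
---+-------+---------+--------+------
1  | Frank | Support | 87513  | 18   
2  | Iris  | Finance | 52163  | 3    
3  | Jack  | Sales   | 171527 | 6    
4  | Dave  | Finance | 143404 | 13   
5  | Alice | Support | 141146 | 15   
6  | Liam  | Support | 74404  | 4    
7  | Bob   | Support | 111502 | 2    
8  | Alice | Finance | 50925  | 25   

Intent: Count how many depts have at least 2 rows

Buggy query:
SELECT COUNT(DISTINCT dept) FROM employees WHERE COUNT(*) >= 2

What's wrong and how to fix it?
Bug: WHERE filters individual rows, not groups, so a group-level COUNT is invalid there

Fix: Group first with HAVING COUNT(*) >= 2, then COUNT the resulting groups

Corrected query:
SELECT COUNT(*) FROM (SELECT dept FROM employees GROUP BY dept HAVING COUNT(*) >= 2)

Result:
COUNT(*)
--------
2       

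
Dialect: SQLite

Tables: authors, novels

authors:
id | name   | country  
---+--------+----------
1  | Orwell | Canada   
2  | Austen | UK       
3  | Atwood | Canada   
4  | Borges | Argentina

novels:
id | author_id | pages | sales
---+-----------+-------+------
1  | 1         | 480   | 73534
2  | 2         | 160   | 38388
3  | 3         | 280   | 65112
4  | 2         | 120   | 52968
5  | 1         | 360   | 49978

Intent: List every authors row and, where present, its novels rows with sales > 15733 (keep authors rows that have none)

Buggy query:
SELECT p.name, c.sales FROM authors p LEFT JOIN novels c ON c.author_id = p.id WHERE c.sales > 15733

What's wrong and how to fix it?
Bug: A WHERE condition on the right-hand table after LEFT JOIN drops unmatched parents

Fix: Move the right-table condition into the ON clause so unmatched parents are kept

Corrected query:
SELECT p.name, c.sales FROM authors p LEFT JOIN novels c ON c.author_id = p.id AND c.sales > 15733

Result:
name   | sales
-------+------
Orwell | 49978
Orwell | 73534
Austen | 38388
Austen | 52968
Atwood | 65112
Borges | NULL 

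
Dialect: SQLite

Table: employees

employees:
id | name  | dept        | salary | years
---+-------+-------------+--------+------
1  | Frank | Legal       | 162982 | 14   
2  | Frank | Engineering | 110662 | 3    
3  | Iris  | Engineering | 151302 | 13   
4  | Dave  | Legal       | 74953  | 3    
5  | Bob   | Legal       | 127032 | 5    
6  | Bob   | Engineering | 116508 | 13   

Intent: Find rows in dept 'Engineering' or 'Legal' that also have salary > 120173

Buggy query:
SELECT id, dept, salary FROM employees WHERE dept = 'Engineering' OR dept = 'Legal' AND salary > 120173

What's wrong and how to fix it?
Bug: AND binds tighter than OR, so this parses as dept = 'Engineering' OR (dept = 'Legal' AND salary > 120173)

Fix: Group the OR with parentheses (or use IN), then AND the threshold

Corrected query:
SELECT id, dept, salary FROM employees WHERE (dept = 'Engineering' OR dept = 'Legal') AND salary > 120173

Result:
id | dept        | salary
---+-------------+-------
1  | Legal       | 162982
3  | Engineering | 151302
5  | Legal       | 127032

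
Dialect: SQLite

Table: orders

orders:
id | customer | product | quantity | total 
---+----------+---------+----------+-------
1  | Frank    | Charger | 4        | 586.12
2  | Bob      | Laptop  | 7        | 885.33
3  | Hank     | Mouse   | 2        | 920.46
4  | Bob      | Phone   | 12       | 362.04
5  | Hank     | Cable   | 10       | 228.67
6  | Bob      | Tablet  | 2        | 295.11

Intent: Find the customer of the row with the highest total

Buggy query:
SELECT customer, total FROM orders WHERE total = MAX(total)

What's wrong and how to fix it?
Bug: WHERE is evaluated per row; an aggregate over the whole table isn't defined there

Fix: Use a subquery: WHERE total = (SELECT MAX(total) FROM orders)

Corrected query:
SELECT customer, total FROM orders WHERE total = (SELECT MAX(total) FROM orders)

Result:
customer | total 
---------+-------
Hank     | 920.46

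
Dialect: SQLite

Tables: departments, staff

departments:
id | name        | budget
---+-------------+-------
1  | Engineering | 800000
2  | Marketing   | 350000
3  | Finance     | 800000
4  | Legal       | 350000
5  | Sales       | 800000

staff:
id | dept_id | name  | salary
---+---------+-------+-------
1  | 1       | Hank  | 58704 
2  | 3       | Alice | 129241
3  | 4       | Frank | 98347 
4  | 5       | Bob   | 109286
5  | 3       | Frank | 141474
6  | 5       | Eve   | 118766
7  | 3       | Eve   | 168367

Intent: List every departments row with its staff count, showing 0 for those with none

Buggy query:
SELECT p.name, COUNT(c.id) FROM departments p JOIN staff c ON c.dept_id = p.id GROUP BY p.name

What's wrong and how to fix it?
Bug: INNER JOIN drops departments rows that have no matching staff rows

Fix: Use LEFT JOIN so parents without children still appear (COUNT(c.id) gives 0)

Corrected query:
SELECT p.name, COUNT(c.id) FROM departments p LEFT JOIN staff c ON c.dept_id = p.id GROUP BY p.name

Result:
name        | COUNT(c.id)
------------+------------
Engineering | 1          
Finance     | 3          
Legal       | 1          
Marketing   | 0          
Sales       | 2          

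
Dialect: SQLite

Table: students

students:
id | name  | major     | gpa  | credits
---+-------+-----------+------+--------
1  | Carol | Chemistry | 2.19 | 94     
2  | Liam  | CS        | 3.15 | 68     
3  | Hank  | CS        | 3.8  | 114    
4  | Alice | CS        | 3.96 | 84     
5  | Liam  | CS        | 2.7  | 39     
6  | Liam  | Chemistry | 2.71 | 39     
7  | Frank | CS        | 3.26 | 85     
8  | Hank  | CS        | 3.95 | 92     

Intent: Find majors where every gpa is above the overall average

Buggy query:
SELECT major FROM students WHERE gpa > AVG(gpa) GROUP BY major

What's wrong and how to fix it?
Bug: WHERE evaluates per row before aggregation, so AVG() is unavailable

Fix: Use a subquery for AVG and a HAVING MIN(...) filter so the condition holds for every row in the group

Corrected query:
SELECT major FROM students GROUP BY major HAVING MIN(gpa) > (SELECT AVG(gpa) FROM students)

Result:
(no rows)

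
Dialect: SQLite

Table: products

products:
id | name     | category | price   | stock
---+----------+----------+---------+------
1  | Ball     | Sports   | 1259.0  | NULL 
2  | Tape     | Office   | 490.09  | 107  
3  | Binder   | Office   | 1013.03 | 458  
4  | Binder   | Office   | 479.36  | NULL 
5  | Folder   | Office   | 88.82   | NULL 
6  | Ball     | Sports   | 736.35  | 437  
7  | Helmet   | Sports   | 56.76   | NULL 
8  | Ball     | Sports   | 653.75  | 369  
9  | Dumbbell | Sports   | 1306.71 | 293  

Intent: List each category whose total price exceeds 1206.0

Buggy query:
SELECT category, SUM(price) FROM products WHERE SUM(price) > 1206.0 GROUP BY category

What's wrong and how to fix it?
Bug: Aggregate functions cannot appear in a WHERE clause

Fix: Use HAVING (which filters groups after aggregation) instead of WHERE

Corrected query:
SELECT category, SUM(price) FROM products GROUP BY category HAVING SUM(price) > 1206.0

Result:
category | SUM(price)
---------+-----------
Office   | 2071.3    
Sports   | 4012.57   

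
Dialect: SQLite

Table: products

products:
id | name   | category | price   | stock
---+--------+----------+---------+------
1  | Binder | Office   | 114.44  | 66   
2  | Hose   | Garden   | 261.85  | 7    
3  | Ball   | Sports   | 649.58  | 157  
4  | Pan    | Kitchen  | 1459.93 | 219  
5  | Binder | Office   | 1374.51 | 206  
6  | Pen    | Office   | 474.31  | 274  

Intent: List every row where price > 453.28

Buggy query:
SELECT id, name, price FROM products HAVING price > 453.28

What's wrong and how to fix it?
Bug: HAVING filters the output of aggregation, but this query has no GROUP BY and no aggregate functions, so SQLite rejects it (HAVING clause on a non-aggregate query); the condition here is per row

Fix: Replace HAVING with WHERE since the condition applies to individual rows

Corrected query:
SELECT id, name, price FROM products WHERE price > 453.28

Result:
id | name   | price  
---+--------+--------
3  | Ball   | 649.58 
4  | Pan    | 1459.93
5  | Binder | 1374.51
6  | Pen    | 474.31 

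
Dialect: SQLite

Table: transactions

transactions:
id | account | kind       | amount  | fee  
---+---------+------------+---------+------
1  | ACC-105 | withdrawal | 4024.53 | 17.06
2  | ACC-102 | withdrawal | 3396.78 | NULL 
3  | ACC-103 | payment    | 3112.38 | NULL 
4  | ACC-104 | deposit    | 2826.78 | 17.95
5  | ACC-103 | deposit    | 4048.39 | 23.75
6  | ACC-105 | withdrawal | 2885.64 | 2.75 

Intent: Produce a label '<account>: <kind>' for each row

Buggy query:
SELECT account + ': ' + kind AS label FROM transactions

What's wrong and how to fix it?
Bug: SQLite uses || for string concatenation; + coerces text to numbers (yielding 0)

Fix: Use the || operator for string concatenation

Corrected query:
SELECT account || ': ' || kind AS label FROM transactions

Result:
label              
-------------------
ACC-105: withdrawal
ACC-102: withdrawal
ACC-103: payment   
ACC-104: deposit   
ACC-103: deposit   
ACC-105: withdrawal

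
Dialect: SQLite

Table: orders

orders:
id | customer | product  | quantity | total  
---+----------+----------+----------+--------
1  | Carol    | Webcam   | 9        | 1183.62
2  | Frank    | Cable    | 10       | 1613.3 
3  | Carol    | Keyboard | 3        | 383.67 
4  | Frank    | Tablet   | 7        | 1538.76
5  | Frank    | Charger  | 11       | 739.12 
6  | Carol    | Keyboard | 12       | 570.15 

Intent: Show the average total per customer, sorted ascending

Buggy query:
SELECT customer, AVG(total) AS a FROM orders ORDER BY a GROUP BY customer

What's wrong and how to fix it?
Bug: GROUP BY must precede ORDER BY

Fix: Reorder: SELECT … FROM … GROUP BY … ORDER BY …

Corrected query:
SELECT customer, AVG(total) AS a FROM orders GROUP BY customer ORDER BY a

Result:
customer | a      
---------+--------
Carol    | 712.48 
Frank    | 1297.06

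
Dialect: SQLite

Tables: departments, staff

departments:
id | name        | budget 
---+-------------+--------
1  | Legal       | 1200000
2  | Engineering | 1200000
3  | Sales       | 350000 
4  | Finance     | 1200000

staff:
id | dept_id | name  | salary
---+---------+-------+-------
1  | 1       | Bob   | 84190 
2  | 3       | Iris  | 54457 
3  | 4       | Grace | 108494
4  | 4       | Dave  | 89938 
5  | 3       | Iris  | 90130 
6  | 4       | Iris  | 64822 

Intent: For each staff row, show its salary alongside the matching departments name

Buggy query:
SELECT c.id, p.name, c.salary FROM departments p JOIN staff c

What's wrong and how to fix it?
Bug: Missing join condition: each staff row is matched to all departments rows instead of just its own

Fix: Specify the join condition linking the foreign key to the parent id

Corrected query:
SELECT c.id, p.name, c.salary FROM departments p JOIN staff c ON c.dept_id = p.id

Result:
id | name    | salary
---+---------+-------
1  | Legal   | 84190 
2  | Sales   | 54457 
3  | Finance | 108494
4  | Finance | 89938 
5  | Sales   | 90130 
6  | Finance | 64822 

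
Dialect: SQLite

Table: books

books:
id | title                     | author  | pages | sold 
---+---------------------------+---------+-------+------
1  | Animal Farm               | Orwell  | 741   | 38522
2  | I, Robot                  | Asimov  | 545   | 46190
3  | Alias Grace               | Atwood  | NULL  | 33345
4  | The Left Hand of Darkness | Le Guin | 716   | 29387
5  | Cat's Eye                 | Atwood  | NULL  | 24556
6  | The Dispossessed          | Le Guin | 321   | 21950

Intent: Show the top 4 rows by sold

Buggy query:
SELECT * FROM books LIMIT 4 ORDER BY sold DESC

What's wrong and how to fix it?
Bug: LIMIT must come after ORDER BY

Fix: Swap the clauses: ORDER BY first, then LIMIT

Corrected query:
SELECT * FROM books ORDER BY sold DESC LIMIT 4

Result:
id | title                     | author  | pages | sold 
---+---------------------------+---------+-------+------
2  | I, Robot                  | Asimov  | 545   | 46190
1  | Animal Farm               | Orwell  | 741   | 38522
3  | Alias Grace               | Atwood  | NULL  | 33345
4  | The Left Hand of Darkness | Le Guin | 716   | 29387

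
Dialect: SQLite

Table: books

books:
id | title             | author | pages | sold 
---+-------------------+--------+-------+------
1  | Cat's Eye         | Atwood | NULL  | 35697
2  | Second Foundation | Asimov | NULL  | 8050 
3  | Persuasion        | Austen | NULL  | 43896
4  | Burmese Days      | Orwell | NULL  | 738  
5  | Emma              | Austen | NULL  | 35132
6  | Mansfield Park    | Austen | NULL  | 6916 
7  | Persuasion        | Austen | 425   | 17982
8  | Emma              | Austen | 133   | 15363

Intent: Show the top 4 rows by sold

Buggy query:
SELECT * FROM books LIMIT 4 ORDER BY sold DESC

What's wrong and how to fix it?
Bug: ORDER BY cannot follow LIMIT; LIMIT is the final clause

Fix: Swap the clauses: ORDER BY first, then LIMIT

Corrected query:
SELECT * FROM books ORDER BY sold DESC LIMIT 4

Result:
id | title      | author | pages | sold 
---+------------+--------+-------+------
3  | Persuasion | Austen | NULL  | 43896
1  | Cat's Eye  | Atwood | NULL  | 35697
5  | Emma       | Austen | NULL  | 35132
7  | Persuasion | Austen | 425   | 17982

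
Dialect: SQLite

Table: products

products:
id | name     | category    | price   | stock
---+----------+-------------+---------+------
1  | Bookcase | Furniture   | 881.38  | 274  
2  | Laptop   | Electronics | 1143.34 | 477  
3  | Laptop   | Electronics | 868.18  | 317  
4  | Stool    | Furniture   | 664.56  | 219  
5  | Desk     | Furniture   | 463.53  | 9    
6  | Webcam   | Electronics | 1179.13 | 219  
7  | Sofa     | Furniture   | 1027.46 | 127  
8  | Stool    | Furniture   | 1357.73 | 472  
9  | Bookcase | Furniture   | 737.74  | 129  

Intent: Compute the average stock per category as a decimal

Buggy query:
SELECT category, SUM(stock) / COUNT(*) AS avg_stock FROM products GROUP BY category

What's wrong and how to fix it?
Bug: SUM(stock) and COUNT(*) are both integers; the division truncates the fractional part

Fix: Cast one side to REAL so the division keeps the fractional part

Corrected query:
SELECT category, SUM(stock) * 1.0 / COUNT(*) AS avg_stock FROM products GROUP BY category

Result:
category    | avg_stock 
------------+-----------
Electronics | 337.666667
Furniture   | 205       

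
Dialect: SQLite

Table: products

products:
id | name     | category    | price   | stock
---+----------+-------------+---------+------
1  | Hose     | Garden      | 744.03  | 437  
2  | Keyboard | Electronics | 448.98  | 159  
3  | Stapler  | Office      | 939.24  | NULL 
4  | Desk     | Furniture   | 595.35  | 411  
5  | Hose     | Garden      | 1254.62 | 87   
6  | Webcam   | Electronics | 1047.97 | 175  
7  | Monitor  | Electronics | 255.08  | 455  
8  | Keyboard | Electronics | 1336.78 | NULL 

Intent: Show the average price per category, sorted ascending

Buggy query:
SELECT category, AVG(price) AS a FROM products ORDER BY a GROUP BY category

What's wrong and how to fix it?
Bug: ORDER BY appears before GROUP BY; SQL clause order requires GROUP BY first

Fix: Reorder: SELECT … FROM … GROUP BY … ORDER BY …

Corrected query:
SELECT category, AVG(price) AS a FROM products GROUP BY category ORDER BY a

Result:
category    | a       
------------+---------
Furniture   | 595.35  
Electronics | 772.2025
Office      | 939.24  
Garden      | 999.325 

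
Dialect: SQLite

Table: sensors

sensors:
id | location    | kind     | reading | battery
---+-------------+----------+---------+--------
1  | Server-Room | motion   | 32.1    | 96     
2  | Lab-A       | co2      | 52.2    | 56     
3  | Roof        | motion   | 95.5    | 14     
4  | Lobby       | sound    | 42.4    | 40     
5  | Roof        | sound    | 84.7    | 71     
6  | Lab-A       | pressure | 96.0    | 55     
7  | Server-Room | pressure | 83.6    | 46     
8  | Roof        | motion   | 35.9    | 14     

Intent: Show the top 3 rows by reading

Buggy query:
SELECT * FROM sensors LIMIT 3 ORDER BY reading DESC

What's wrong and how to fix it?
Bug: ORDER BY cannot follow LIMIT; LIMIT is the final clause

Fix: Sort with ORDER BY, then apply LIMIT

Corrected query:
SELECT * FROM sensors ORDER BY reading DESC LIMIT 3

Result:
id | location | kind     | reading | battery
---+----------+----------+---------+--------
6  | Lab-A    | pressure | 96      | 55     
3  | Roof     | motion   | 95.5    | 14     
5  | Roof     | sound    | 84.7    | 71     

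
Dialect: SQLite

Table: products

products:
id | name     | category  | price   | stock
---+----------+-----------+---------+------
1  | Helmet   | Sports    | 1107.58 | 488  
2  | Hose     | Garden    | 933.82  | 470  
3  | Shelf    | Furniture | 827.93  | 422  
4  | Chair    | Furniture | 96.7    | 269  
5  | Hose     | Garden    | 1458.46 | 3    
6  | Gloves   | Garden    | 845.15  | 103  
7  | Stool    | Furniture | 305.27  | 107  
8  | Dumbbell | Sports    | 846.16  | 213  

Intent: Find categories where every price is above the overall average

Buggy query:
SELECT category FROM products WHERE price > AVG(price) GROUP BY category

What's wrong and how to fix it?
Bug: WHERE evaluates per row before aggregation, so AVG() is unavailable

Fix: Compute the overall average in a scalar subquery and compare each group's MIN against it in HAVING

Corrected query:
SELECT category FROM products GROUP BY category HAVING MIN(price) > (SELECT AVG(price) FROM products)

Result:
category
--------
Garden  
Sports  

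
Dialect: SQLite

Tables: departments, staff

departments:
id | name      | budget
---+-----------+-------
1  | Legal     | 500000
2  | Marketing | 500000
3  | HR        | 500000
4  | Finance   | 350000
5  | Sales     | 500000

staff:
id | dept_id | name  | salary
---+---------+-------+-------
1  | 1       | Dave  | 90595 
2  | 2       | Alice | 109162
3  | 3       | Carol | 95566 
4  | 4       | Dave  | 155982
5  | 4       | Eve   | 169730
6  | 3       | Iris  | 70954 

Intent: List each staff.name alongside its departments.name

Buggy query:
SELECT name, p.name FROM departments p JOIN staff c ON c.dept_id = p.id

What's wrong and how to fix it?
Bug: 'name' exists in both joined tables, so the database can't tell which one is meant

Fix: Prefix ambiguous columns with the table alias

Corrected query:
SELECT c.name, p.name FROM departments p JOIN staff c ON c.dept_id = p.id

Result:
name  | name     
------+----------
Dave  | Legal    
Alice | Marketing
Carol | HR       
Dave  | Finance  
Eve   | Finance  
Iris  | HR       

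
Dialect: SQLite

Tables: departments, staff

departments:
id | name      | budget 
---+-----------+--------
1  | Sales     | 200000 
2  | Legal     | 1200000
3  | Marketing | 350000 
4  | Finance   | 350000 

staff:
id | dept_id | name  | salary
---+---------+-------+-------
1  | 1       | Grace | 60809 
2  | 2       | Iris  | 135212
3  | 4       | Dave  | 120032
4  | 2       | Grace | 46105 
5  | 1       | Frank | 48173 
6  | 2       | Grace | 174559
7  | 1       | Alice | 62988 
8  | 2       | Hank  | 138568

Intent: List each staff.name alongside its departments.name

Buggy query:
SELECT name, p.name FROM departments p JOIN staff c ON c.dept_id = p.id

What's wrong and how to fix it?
Bug: Both tables have a 'name' column; the unqualified reference is ambiguous

Fix: Qualify the column with its table alias (c.name)

Corrected query:
SELECT c.name, p.name FROM departments p JOIN staff c ON c.dept_id = p.id

Result:
name  | name   
------+--------
Grace | Sales  
Iris  | Legal  
Dave  | Finance
Grace | Legal  
Frank | Sales  
Grace | Legal  
Alice | Sales  
Hank  | Legal  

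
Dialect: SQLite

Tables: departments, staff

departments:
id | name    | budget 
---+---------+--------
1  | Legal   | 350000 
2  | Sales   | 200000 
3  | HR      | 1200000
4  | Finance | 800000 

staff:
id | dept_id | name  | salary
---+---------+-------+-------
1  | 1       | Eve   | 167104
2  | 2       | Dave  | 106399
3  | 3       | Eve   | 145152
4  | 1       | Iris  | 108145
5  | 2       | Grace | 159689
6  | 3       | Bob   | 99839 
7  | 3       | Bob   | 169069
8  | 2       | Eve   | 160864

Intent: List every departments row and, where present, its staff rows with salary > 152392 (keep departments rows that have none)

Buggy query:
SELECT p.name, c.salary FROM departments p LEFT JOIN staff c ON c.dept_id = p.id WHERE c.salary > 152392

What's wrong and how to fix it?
Bug: Filtering c.salary in WHERE discards the NULL rows produced by LEFT JOIN, turning it into an inner join

Fix: Put 'c.salary > 152392' in the JOIN's ON clause instead of WHERE

Corrected query:
SELECT p.name, c.salary FROM departments p LEFT JOIN staff c ON c.dept_id = p.id AND c.salary > 152392

Result:
name    | salary
--------+-------
Legal   | 167104
Sales   | 159689
Sales   | 160864
HR      | 169069
Finance | NULL  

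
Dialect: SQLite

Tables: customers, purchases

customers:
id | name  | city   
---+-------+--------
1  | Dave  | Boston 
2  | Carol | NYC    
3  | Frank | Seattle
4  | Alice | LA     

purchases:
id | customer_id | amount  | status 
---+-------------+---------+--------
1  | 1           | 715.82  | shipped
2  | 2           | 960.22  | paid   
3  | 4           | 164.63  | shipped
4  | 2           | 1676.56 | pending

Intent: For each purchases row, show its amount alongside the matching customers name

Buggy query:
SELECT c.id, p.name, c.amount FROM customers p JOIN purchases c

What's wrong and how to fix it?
Bug: Missing join condition: each purchases row is matched to all customers rows instead of just its own

Fix: Specify the join condition linking the foreign key to the parent id

Corrected query:
SELECT c.id, p.name, c.amount FROM customers p JOIN purchases c ON c.customer_id = p.id

Result:
id | name  | amount 
---+-------+--------
1  | Dave  | 715.82 
2  | Carol | 960.22 
3  | Alice | 164.63 
4  | Carol | 1676.56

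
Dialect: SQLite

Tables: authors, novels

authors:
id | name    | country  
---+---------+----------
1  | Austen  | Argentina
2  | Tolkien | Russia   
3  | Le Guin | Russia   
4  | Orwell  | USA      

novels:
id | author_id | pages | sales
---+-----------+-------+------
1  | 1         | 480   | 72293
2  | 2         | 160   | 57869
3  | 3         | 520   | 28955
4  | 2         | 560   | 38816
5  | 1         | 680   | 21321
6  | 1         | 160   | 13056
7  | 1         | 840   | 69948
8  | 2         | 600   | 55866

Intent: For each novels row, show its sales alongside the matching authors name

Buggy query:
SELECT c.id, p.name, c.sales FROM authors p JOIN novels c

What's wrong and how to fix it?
Bug: JOIN with no ON clause produces a cartesian product; every novels row pairs with every authors row

Fix: Add ON c.author_id = p.id to the JOIN

Corrected query:
SELECT c.id, p.name, c.sales FROM authors p JOIN novels c ON c.author_id = p.id

Result:
id | name    | sales
---+---------+------
1  | Austen  | 72293
2  | Tolkien | 57869
3  | Le Guin | 28955
4  | Tolkien | 38816
5  | Austen  | 21321
6  | Austen  | 13056
7  | Austen  | 69948
8  | Tolkien | 55866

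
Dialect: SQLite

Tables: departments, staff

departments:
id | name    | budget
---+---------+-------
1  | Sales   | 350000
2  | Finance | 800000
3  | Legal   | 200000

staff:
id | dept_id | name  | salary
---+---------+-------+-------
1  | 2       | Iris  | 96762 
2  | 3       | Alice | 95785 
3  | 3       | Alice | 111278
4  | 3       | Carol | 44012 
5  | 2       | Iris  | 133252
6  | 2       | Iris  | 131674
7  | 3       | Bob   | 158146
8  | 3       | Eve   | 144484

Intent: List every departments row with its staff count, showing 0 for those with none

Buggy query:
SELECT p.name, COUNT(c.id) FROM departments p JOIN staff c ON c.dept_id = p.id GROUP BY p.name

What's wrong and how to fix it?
Bug: An inner join excludes parents with zero children

Fix: Use LEFT JOIN so parents without children still appear (COUNT(c.id) gives 0)

Corrected query:
SELECT p.name, COUNT(c.id) FROM departments p LEFT JOIN staff c ON c.dept_id = p.id GROUP BY p.name

Result:
name    | COUNT(c.id)
--------+------------
Finance | 3          
Legal   | 5          
Sales   | 0          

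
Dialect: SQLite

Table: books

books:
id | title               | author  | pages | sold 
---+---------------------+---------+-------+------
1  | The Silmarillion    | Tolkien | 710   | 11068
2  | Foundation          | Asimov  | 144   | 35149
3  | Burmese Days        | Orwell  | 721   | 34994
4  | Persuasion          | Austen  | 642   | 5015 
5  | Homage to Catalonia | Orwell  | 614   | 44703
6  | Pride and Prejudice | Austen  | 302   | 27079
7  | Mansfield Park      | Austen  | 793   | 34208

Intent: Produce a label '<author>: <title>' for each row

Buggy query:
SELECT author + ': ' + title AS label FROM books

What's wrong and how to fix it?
Bug: '+' is numeric addition; on text columns SQLite converts them to 0 instead of concatenating

Fix: Use the || operator for string concatenation

Corrected query:
SELECT author || ': ' || title AS label FROM books

Result:
label                      
---------------------------
Tolkien: The Silmarillion  
Asimov: Foundation         
Orwell: Burmese Days       
Austen: Persuasion         
Orwell: Homage to Catalonia
Austen: Pride and Prejudice
Austen: Mansfield Park     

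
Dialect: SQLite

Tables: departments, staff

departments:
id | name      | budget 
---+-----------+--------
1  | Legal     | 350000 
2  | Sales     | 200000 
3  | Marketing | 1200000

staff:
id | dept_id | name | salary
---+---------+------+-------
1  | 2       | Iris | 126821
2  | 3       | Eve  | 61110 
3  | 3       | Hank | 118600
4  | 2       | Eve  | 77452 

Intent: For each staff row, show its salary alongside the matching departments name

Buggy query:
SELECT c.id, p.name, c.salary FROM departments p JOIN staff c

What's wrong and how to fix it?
Bug: Missing join condition: each staff row is matched to all departments rows instead of just its own

Fix: Add ON c.dept_id = p.id to the JOIN

Corrected query:
SELECT c.id, p.name, c.salary FROM departments p JOIN staff c ON c.dept_id = p.id

Result:
id | name      | salary
---+-----------+-------
1  | Sales     | 126821
2  | Marketing | 61110 
3  | Marketing | 118600
4  | Sales     | 77452 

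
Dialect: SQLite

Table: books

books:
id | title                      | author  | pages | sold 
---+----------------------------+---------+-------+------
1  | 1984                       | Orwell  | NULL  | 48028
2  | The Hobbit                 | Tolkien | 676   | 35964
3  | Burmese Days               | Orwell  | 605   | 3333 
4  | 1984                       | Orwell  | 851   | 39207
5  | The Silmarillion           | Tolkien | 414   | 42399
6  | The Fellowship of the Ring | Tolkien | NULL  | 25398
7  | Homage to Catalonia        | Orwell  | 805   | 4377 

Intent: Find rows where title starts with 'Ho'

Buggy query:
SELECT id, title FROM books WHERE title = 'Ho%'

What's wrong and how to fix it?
Bug: Wildcards only work with LIKE; '=' treats '%' as a literal character

Fix: Replace '=' with LIKE so 'Ho%' is treated as a pattern

Corrected query:
SELECT id, title FROM books WHERE title LIKE 'Ho%'

Result:
id | title              
---+--------------------
7  | Homage to Catalonia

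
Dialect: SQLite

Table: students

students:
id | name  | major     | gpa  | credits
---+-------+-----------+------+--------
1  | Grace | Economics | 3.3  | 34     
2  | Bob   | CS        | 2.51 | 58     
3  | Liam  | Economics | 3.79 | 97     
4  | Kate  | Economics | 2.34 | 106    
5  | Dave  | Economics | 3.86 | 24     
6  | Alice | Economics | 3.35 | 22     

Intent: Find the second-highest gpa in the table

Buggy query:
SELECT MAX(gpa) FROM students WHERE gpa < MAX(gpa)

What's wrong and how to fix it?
Bug: The inner MAX is an aggregate inside WHERE, which is not allowed

Fix: Put the inner MAX in a scalar subquery

Corrected query:
SELECT MAX(gpa) FROM students WHERE gpa < (SELECT MAX(gpa) FROM students)

Result:
MAX(gpa)
--------
3.79    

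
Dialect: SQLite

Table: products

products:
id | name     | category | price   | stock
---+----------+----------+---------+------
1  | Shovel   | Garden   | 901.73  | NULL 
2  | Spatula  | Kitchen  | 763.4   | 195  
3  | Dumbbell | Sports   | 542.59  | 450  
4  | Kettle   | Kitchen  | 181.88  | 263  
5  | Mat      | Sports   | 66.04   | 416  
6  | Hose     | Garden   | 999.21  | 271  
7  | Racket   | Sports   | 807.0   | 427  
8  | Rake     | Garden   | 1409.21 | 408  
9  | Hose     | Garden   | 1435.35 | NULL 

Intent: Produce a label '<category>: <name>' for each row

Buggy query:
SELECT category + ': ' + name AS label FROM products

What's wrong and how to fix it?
Bug: SQLite uses || for string concatenation; + coerces text to numbers (yielding 0)

Fix: Replace + with || to concatenate text

Corrected query:
SELECT category || ': ' || name AS label FROM products

Result:
label           
----------------
Garden: Shovel  
Kitchen: Spatula
Sports: Dumbbell
Kitchen: Kettle 
Sports: Mat     
Garden: Hose    
Sports: Racket  
Garden: Rake    
Garden: Hose    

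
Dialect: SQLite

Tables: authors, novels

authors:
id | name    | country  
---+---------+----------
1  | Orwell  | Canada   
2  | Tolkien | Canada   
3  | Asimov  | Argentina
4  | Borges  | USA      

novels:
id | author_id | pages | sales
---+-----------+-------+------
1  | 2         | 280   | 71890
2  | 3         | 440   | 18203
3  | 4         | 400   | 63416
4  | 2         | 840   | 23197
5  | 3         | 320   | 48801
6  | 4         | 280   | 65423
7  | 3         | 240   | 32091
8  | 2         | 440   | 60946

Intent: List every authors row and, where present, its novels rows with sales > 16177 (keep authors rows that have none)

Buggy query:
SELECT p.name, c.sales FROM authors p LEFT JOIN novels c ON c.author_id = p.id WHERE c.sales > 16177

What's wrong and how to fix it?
Bug: A WHERE condition on the right-hand table after LEFT JOIN drops unmatched parents

Fix: Move the right-table condition into the ON clause so unmatched parents are kept

Corrected query:
SELECT p.name, c.sales FROM authors p LEFT JOIN novels c ON c.author_id = p.id AND c.sales > 16177

Result:
name    | sales
--------+------
Orwell  | NULL 
Tolkien | 23197
Tolkien | 60946
Tolkien | 71890
Asimov  | 18203
Asimov  | 32091
Asimov  | 48801
Borges  | 63416
Borges  | 65423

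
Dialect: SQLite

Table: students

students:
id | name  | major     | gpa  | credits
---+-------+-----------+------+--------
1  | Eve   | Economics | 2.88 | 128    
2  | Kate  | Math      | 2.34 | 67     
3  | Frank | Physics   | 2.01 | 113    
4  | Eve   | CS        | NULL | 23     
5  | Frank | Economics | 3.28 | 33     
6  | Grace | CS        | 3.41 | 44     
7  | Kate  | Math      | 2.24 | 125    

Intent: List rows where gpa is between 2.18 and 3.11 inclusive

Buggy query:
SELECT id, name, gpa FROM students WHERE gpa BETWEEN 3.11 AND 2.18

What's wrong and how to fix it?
Bug: The bounds are reversed; BETWEEN a AND b requires a <= b to match anything

Fix: Write BETWEEN 2.18 AND 3.11

Corrected query:
SELECT id, name, gpa FROM students WHERE gpa BETWEEN 2.18 AND 3.11

Result:
id | name | gpa 
---+------+-----
1  | Eve  | 2.88
2  | Kate | 2.34
7  | Kate | 2.24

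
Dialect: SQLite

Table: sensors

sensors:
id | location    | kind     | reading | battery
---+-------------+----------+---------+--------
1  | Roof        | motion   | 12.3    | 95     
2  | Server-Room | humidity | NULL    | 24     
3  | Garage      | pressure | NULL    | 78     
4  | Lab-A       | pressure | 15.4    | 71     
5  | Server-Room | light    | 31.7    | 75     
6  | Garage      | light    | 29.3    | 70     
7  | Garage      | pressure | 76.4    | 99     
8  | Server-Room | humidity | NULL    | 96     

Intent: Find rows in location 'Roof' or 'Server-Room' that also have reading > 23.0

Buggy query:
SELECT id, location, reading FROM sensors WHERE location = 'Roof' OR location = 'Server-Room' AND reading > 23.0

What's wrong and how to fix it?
Bug: AND binds tighter than OR, so this parses as location = 'Roof' OR (location = 'Server-Room' AND reading > 23.0)

Fix: Add parentheses around the OR so the AND applies to both alternatives

Corrected query:
SELECT id, location, reading FROM sensors WHERE (location = 'Roof' OR location = 'Server-Room') AND reading > 23.0

Result:
id | location    | reading
---+-------------+--------
5  | Server-Room | 31.7   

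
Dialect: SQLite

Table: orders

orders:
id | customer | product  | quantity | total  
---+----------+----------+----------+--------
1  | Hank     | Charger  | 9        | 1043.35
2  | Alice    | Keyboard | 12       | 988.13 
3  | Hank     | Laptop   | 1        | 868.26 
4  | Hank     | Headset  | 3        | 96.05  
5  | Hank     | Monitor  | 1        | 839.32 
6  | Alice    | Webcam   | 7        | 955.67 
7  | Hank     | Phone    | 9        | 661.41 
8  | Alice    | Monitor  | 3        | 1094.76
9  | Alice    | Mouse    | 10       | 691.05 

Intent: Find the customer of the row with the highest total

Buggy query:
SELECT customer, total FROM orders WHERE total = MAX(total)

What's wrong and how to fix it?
Bug: MAX(total) is an aggregate and cannot be used directly in WHERE

Fix: Use a subquery: WHERE total = (SELECT MAX(total) FROM orders)

Corrected query:
SELECT customer, total FROM orders WHERE total = (SELECT MAX(total) FROM orders)

Result:
customer | total  
---------+--------
Alice    | 1094.76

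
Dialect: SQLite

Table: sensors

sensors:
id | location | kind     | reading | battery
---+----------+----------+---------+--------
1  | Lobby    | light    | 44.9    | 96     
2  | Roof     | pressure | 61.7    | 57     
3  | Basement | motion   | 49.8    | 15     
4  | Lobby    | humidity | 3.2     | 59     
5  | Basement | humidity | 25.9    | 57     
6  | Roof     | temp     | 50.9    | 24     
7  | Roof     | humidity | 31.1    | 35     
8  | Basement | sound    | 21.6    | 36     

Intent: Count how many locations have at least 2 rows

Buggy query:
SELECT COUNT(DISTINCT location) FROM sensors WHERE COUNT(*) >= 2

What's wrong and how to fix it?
Bug: WHERE filters individual rows, not groups, so a group-level COUNT is invalid there

Fix: Group first with HAVING COUNT(*) >= 2, then COUNT the resulting groups

Corrected query:
SELECT COUNT(*) FROM (SELECT location FROM sensors GROUP BY location HAVING COUNT(*) >= 2)

Result:
COUNT(*)
--------
3       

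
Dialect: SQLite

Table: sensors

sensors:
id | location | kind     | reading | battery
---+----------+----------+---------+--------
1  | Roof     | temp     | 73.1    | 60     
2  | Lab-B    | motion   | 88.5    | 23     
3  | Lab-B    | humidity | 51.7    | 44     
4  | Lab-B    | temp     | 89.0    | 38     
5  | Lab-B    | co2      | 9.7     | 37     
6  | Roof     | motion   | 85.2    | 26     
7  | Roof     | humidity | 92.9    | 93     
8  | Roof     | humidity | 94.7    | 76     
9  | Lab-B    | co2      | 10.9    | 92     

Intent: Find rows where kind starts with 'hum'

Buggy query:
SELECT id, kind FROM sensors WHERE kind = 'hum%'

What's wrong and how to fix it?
Bug: '=' compares the literal string including the % character; pattern matching needs LIKE

Fix: Replace '=' with LIKE so 'hum%' is treated as a pattern

Corrected query:
SELECT id, kind FROM sensors WHERE kind LIKE 'hum%'

Result:
id | kind    
---+---------
3  | humidity
7  | humidity
8  | humidity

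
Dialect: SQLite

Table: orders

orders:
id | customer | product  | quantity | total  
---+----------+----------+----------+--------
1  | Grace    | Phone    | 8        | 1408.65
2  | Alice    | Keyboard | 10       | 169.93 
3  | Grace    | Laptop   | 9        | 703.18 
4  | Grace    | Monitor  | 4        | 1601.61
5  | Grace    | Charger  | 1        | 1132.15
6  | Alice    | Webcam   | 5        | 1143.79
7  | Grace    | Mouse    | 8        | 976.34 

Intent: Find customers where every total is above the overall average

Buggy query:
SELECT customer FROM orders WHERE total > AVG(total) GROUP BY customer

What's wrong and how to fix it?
Bug: AVG() is an aggregate; it can't sit directly in WHERE

Fix: Compute the overall average in a scalar subquery and compare each group's MIN against it in HAVING

Corrected query:
SELECT customer FROM orders GROUP BY customer HAVING MIN(total) > (SELECT AVG(total) FROM orders)

Result:
(no rows)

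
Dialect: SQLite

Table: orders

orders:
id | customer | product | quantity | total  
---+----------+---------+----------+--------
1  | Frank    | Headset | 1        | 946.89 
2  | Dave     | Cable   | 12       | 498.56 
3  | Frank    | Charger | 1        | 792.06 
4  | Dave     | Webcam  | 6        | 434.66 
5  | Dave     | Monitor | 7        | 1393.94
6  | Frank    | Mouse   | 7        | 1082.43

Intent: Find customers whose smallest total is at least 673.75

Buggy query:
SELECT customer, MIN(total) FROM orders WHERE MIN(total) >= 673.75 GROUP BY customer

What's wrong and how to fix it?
Bug: MIN() in WHERE is a misuse of aggregate

Fix: Replace WHERE with HAVING after the GROUP BY

Corrected query:
SELECT customer, MIN(total) FROM orders GROUP BY customer HAVING MIN(total) >= 673.75

Result:
customer | MIN(total)
---------+-----------
Frank    | 792.06    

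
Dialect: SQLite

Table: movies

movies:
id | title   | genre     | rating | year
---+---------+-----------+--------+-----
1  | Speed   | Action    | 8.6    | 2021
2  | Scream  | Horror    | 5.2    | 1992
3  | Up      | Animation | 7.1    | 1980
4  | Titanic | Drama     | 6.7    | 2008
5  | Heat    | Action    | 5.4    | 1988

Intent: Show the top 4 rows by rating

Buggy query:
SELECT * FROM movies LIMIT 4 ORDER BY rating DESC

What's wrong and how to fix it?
Bug: ORDER BY cannot follow LIMIT; LIMIT is the final clause

Fix: Sort with ORDER BY, then apply LIMIT

Corrected query:
SELECT * FROM movies ORDER BY rating DESC LIMIT 4

Result:
id | title   | genre     | rating | year
---+---------+-----------+--------+-----
1  | Speed   | Action    | 8.6    | 2021
3  | Up      | Animation | 7.1    | 1980
4  | Titanic | Drama     | 6.7    | 2008
5  | Heat    | Action    | 5.4    | 1988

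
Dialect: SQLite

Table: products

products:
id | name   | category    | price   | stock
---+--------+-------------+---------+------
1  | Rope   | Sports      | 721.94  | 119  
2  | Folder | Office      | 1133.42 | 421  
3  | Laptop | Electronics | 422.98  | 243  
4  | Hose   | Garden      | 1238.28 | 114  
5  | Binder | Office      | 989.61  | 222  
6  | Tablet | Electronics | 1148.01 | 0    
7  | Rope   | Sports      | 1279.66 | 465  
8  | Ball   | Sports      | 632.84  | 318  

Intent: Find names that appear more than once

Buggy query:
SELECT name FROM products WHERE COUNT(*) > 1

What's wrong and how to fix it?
Bug: WHERE can't reference COUNT(*); aggregates are computed after WHERE

Fix: GROUP BY name, then filter groups with HAVING COUNT(*) > 1

Corrected query:
SELECT name FROM products GROUP BY name HAVING COUNT(*) > 1

Result:
name
----
Rope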